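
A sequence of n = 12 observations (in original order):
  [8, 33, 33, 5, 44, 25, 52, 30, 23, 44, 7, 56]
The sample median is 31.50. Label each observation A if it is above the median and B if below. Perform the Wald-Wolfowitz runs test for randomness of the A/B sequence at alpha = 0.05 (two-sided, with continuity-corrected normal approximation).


Step 1: Compute median = 31.50; label A = above, B = below.
Labels in order: BAABABABBABA  (n_A = 6, n_B = 6)
Step 2: Count runs R = 10.
Step 3: Under H0 (random ordering), E[R] = 2*n_A*n_B/(n_A+n_B) + 1 = 2*6*6/12 + 1 = 7.0000.
        Var[R] = 2*n_A*n_B*(2*n_A*n_B - n_A - n_B) / ((n_A+n_B)^2 * (n_A+n_B-1)) = 4320/1584 = 2.7273.
        SD[R] = 1.6514.
Step 4: Continuity-corrected z = (R - 0.5 - E[R]) / SD[R] = (10 - 0.5 - 7.0000) / 1.6514 = 1.5138.
Step 5: Two-sided p-value via normal approximation = 2*(1 - Phi(|z|)) = 0.130070.
Step 6: alpha = 0.05. fail to reject H0.

R = 10, z = 1.5138, p = 0.130070, fail to reject H0.


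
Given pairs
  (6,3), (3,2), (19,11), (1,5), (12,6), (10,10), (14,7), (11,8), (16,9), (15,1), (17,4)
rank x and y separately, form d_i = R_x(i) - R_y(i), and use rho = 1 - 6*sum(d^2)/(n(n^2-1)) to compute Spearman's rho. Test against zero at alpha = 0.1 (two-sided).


Step 1: Rank x and y separately (midranks; no ties here).
rank(x): 6->3, 3->2, 19->11, 1->1, 12->6, 10->4, 14->7, 11->5, 16->9, 15->8, 17->10
rank(y): 3->3, 2->2, 11->11, 5->5, 6->6, 10->10, 7->7, 8->8, 9->9, 1->1, 4->4
Step 2: d_i = R_x(i) - R_y(i); compute d_i^2.
  (3-3)^2=0, (2-2)^2=0, (11-11)^2=0, (1-5)^2=16, (6-6)^2=0, (4-10)^2=36, (7-7)^2=0, (5-8)^2=9, (9-9)^2=0, (8-1)^2=49, (10-4)^2=36
sum(d^2) = 146.
Step 3: rho = 1 - 6*146 / (11*(11^2 - 1)) = 1 - 876/1320 = 0.336364.
Step 4: Under H0, t = rho * sqrt((n-2)/(1-rho^2)) = 1.0715 ~ t(9).
Step 5: Two-sided p-value from the t-distribution with 9 df = 0.311824.
Step 6: alpha = 0.1. fail to reject H0.

rho = 0.3364, p = 0.311824, fail to reject H0 at alpha = 0.1.


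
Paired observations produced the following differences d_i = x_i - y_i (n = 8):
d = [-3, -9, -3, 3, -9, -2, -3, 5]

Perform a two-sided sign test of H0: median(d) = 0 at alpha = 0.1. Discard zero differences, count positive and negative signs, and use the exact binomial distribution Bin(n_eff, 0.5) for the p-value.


Step 1: Discard zero differences. Original n = 8; n_eff = number of nonzero differences = 8.
Nonzero differences (with sign): -3, -9, -3, +3, -9, -2, -3, +5
Step 2: Count signs: positive = 2, negative = 6.
Step 3: Under H0: P(positive) = 0.5, so the number of positives S ~ Bin(8, 0.5).
Step 4: Two-sided exact p-value = sum of Bin(8,0.5) probabilities at or below the observed probability = 0.289062.
Step 5: alpha = 0.1. fail to reject H0.

n_eff = 8, pos = 2, neg = 6, p = 0.289062, fail to reject H0.


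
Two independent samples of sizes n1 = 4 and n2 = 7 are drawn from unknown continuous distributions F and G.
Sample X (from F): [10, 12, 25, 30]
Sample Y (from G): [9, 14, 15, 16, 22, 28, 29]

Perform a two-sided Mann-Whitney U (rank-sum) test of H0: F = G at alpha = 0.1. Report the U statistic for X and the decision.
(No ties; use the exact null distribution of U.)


Step 1: Combine and sort all 11 observations; assign midranks.
sorted (value, group): (9,Y), (10,X), (12,X), (14,Y), (15,Y), (16,Y), (22,Y), (25,X), (28,Y), (29,Y), (30,X)
ranks: 9->1, 10->2, 12->3, 14->4, 15->5, 16->6, 22->7, 25->8, 28->9, 29->10, 30->11
Step 2: Rank sum for X: R1 = 2 + 3 + 8 + 11 = 24.
Step 3: U_X = R1 - n1(n1+1)/2 = 24 - 4*5/2 = 24 - 10 = 14.
       U_Y = n1*n2 - U_X = 28 - 14 = 14.
Step 4: No ties, so the exact null distribution of U (based on enumerating the C(11,4) = 330 equally likely rank assignments) gives the two-sided p-value.
Step 5: p-value = 1.000000; compare to alpha = 0.1. fail to reject H0.

U_X = 14, p = 1.000000, fail to reject H0 at alpha = 0.1.


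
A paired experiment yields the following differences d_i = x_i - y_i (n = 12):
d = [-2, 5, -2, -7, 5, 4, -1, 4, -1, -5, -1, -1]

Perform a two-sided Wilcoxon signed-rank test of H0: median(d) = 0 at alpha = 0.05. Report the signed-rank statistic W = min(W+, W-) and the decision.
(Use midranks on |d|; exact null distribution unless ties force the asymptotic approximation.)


Step 1: Drop any zero differences (none here) and take |d_i|.
|d| = [2, 5, 2, 7, 5, 4, 1, 4, 1, 5, 1, 1]
Step 2: Midrank |d_i| (ties get averaged ranks).
ranks: |2|->5.5, |5|->10, |2|->5.5, |7|->12, |5|->10, |4|->7.5, |1|->2.5, |4|->7.5, |1|->2.5, |5|->10, |1|->2.5, |1|->2.5
Step 3: Attach original signs; sum ranks with positive sign and with negative sign.
W+ = 10 + 10 + 7.5 + 7.5 = 35
W- = 5.5 + 5.5 + 12 + 2.5 + 2.5 + 10 + 2.5 + 2.5 = 43
(Check: W+ + W- = 78 should equal n(n+1)/2 = 78.)
Step 4: Test statistic W = min(W+, W-) = 35.
Step 5: Ties in |d|, so use the tie-corrected normal approximation.
        E[W] = n(n+1)/4 = 12*13/4 = 39.
        Tie groups: |d|=1 (t=4), |d|=2 (t=2), |d|=4 (t=2), |d|=5 (t=3); sum(t^3 - t) = 96.
        Var[W] = n(n+1)(2n+1)/24 - sum(t^3-t)/48 = 3900/24 - 96/48 = 160.5.
        z = (W - E[W]) / sqrt(Var[W]) = (35 - 39) / 12.6689 = -0.3157.
        Two-sided p = 2*Phi(z) = 0.752204.
Step 6: alpha = 0.05. fail to reject H0.

W+ = 35, W- = 43, W = min = 35, p = 0.752204, fail to reject H0.


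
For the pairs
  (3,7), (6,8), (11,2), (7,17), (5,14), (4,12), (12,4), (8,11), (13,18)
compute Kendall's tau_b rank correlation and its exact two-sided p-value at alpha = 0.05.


Step 1: Enumerate the 36 unordered pairs (i,j) with i<j and classify each by sign(x_j-x_i) * sign(y_j-y_i).
  (1,2):dx=+3,dy=+1->C; (1,3):dx=+8,dy=-5->D; (1,4):dx=+4,dy=+10->C; (1,5):dx=+2,dy=+7->C
  (1,6):dx=+1,dy=+5->C; (1,7):dx=+9,dy=-3->D; (1,8):dx=+5,dy=+4->C; (1,9):dx=+10,dy=+11->C
  (2,3):dx=+5,dy=-6->D; (2,4):dx=+1,dy=+9->C; (2,5):dx=-1,dy=+6->D; (2,6):dx=-2,dy=+4->D
  (2,7):dx=+6,dy=-4->D; (2,8):dx=+2,dy=+3->C; (2,9):dx=+7,dy=+10->C; (3,4):dx=-4,dy=+15->D
  (3,5):dx=-6,dy=+12->D; (3,6):dx=-7,dy=+10->D; (3,7):dx=+1,dy=+2->C; (3,8):dx=-3,dy=+9->D
  (3,9):dx=+2,dy=+16->C; (4,5):dx=-2,dy=-3->C; (4,6):dx=-3,dy=-5->C; (4,7):dx=+5,dy=-13->D
  (4,8):dx=+1,dy=-6->D; (4,9):dx=+6,dy=+1->C; (5,6):dx=-1,dy=-2->C; (5,7):dx=+7,dy=-10->D
  (5,8):dx=+3,dy=-3->D; (5,9):dx=+8,dy=+4->C; (6,7):dx=+8,dy=-8->D; (6,8):dx=+4,dy=-1->D
  (6,9):dx=+9,dy=+6->C; (7,8):dx=-4,dy=+7->D; (7,9):dx=+1,dy=+14->C; (8,9):dx=+5,dy=+7->C
Step 2: C = 19, D = 17, total pairs = 36.
Step 3: tau = (C - D)/(n(n-1)/2) = (19 - 17)/36 = 0.055556.
Step 4: Exact two-sided p-value (enumerate n! = 362880 permutations of y under H0): p = 0.919455.
Step 5: alpha = 0.05. fail to reject H0.

tau_b = 0.0556 (C=19, D=17), p = 0.919455, fail to reject H0.


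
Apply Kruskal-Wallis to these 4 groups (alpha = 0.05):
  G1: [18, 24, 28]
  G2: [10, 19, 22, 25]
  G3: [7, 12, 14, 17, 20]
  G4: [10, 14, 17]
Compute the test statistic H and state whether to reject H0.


Step 1: Combine all N = 15 observations and assign midranks.
sorted (value, group, rank): (7,G3,1), (10,G2,2.5), (10,G4,2.5), (12,G3,4), (14,G3,5.5), (14,G4,5.5), (17,G3,7.5), (17,G4,7.5), (18,G1,9), (19,G2,10), (20,G3,11), (22,G2,12), (24,G1,13), (25,G2,14), (28,G1,15)
Step 2: Sum ranks within each group.
R_1 = 37 (n_1 = 3)
R_2 = 38.5 (n_2 = 4)
R_3 = 29 (n_3 = 5)
R_4 = 15.5 (n_4 = 3)
Step 3: H = 12/(N(N+1)) * sum(R_i^2/n_i) - 3(N+1)
     = 12/(15*16) * (37^2/3 + 38.5^2/4 + 29^2/5 + 15.5^2/3) - 3*16
     = 0.050000 * 1075.18 - 48
     = 5.758958.
Step 4: Ties present; correction factor C = 1 - 18/(15^3 - 15) = 0.994643. Corrected H = 5.758958 / 0.994643 = 5.789976.
Step 5: Under H0, H ~ chi^2(3); p-value = 0.122288.
Step 6: alpha = 0.05. fail to reject H0.

H = 5.7900, df = 3, p = 0.122288, fail to reject H0.


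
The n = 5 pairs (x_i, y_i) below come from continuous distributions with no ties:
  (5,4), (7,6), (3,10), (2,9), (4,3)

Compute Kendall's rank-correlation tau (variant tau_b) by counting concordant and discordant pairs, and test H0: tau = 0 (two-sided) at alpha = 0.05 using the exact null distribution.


Step 1: Enumerate the 10 unordered pairs (i,j) with i<j and classify each by sign(x_j-x_i) * sign(y_j-y_i).
  (1,2):dx=+2,dy=+2->C; (1,3):dx=-2,dy=+6->D; (1,4):dx=-3,dy=+5->D; (1,5):dx=-1,dy=-1->C
  (2,3):dx=-4,dy=+4->D; (2,4):dx=-5,dy=+3->D; (2,5):dx=-3,dy=-3->C; (3,4):dx=-1,dy=-1->C
  (3,5):dx=+1,dy=-7->D; (4,5):dx=+2,dy=-6->D
Step 2: C = 4, D = 6, total pairs = 10.
Step 3: tau = (C - D)/(n(n-1)/2) = (4 - 6)/10 = -0.200000.
Step 4: Exact two-sided p-value (enumerate n! = 120 permutations of y under H0): p = 0.816667.
Step 5: alpha = 0.05. fail to reject H0.

tau_b = -0.2000 (C=4, D=6), p = 0.816667, fail to reject H0.


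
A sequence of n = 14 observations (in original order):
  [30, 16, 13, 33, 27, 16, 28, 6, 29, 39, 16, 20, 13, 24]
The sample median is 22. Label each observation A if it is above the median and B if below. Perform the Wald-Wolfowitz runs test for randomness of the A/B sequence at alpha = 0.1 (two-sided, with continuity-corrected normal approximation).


Step 1: Compute median = 22; label A = above, B = below.
Labels in order: ABBAABABAABBBA  (n_A = 7, n_B = 7)
Step 2: Count runs R = 9.
Step 3: Under H0 (random ordering), E[R] = 2*n_A*n_B/(n_A+n_B) + 1 = 2*7*7/14 + 1 = 8.0000.
        Var[R] = 2*n_A*n_B*(2*n_A*n_B - n_A - n_B) / ((n_A+n_B)^2 * (n_A+n_B-1)) = 8232/2548 = 3.2308.
        SD[R] = 1.7974.
Step 4: Continuity-corrected z = (R - 0.5 - E[R]) / SD[R] = (9 - 0.5 - 8.0000) / 1.7974 = 0.2782.
Step 5: Two-sided p-value via normal approximation = 2*(1 - Phi(|z|)) = 0.780879.
Step 6: alpha = 0.1. fail to reject H0.

R = 9, z = 0.2782, p = 0.780879, fail to reject H0.


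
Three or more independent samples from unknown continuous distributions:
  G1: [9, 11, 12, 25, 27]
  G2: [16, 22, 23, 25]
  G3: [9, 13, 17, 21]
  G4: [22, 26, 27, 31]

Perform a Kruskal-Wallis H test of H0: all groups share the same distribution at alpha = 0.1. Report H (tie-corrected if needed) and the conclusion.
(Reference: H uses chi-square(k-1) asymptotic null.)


Step 1: Combine all N = 17 observations and assign midranks.
sorted (value, group, rank): (9,G1,1.5), (9,G3,1.5), (11,G1,3), (12,G1,4), (13,G3,5), (16,G2,6), (17,G3,7), (21,G3,8), (22,G2,9.5), (22,G4,9.5), (23,G2,11), (25,G1,12.5), (25,G2,12.5), (26,G4,14), (27,G1,15.5), (27,G4,15.5), (31,G4,17)
Step 2: Sum ranks within each group.
R_1 = 36.5 (n_1 = 5)
R_2 = 39 (n_2 = 4)
R_3 = 21.5 (n_3 = 4)
R_4 = 56 (n_4 = 4)
Step 3: H = 12/(N(N+1)) * sum(R_i^2/n_i) - 3(N+1)
     = 12/(17*18) * (36.5^2/5 + 39^2/4 + 21.5^2/4 + 56^2/4) - 3*18
     = 0.039216 * 1546.26 - 54
     = 6.637745.
Step 4: Ties present; correction factor C = 1 - 24/(17^3 - 17) = 0.995098. Corrected H = 6.637745 / 0.995098 = 6.670443.
Step 5: Under H0, H ~ chi^2(3); p-value = 0.083178.
Step 6: alpha = 0.1. reject H0.

H = 6.6704, df = 3, p = 0.083178, reject H0.


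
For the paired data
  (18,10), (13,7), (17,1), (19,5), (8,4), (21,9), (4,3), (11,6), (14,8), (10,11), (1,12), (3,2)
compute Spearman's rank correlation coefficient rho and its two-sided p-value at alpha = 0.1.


Step 1: Rank x and y separately (midranks; no ties here).
rank(x): 18->10, 13->7, 17->9, 19->11, 8->4, 21->12, 4->3, 11->6, 14->8, 10->5, 1->1, 3->2
rank(y): 10->10, 7->7, 1->1, 5->5, 4->4, 9->9, 3->3, 6->6, 8->8, 11->11, 12->12, 2->2
Step 2: d_i = R_x(i) - R_y(i); compute d_i^2.
  (10-10)^2=0, (7-7)^2=0, (9-1)^2=64, (11-5)^2=36, (4-4)^2=0, (12-9)^2=9, (3-3)^2=0, (6-6)^2=0, (8-8)^2=0, (5-11)^2=36, (1-12)^2=121, (2-2)^2=0
sum(d^2) = 266.
Step 3: rho = 1 - 6*266 / (12*(12^2 - 1)) = 1 - 1596/1716 = 0.069930.
Step 4: Under H0, t = rho * sqrt((n-2)/(1-rho^2)) = 0.2217 ~ t(10).
Step 5: Two-sided p-value from the t-distribution with 10 df = 0.829024.
Step 6: alpha = 0.1. fail to reject H0.

rho = 0.0699, p = 0.829024, fail to reject H0 at alpha = 0.1.


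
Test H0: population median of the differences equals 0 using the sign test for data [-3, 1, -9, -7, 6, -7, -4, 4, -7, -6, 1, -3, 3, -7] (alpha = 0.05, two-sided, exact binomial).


Step 1: Discard zero differences. Original n = 14; n_eff = number of nonzero differences = 14.
Nonzero differences (with sign): -3, +1, -9, -7, +6, -7, -4, +4, -7, -6, +1, -3, +3, -7
Step 2: Count signs: positive = 5, negative = 9.
Step 3: Under H0: P(positive) = 0.5, so the number of positives S ~ Bin(14, 0.5).
Step 4: Two-sided exact p-value = sum of Bin(14,0.5) probabilities at or below the observed probability = 0.423950.
Step 5: alpha = 0.05. fail to reject H0.

n_eff = 14, pos = 5, neg = 9, p = 0.423950, fail to reject H0.


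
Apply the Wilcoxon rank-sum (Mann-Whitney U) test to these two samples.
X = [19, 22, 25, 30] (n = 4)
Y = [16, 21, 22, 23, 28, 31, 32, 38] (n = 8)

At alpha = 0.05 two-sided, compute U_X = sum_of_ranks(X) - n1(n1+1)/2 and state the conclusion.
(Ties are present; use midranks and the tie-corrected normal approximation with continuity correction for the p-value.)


Step 1: Combine and sort all 12 observations; assign midranks.
sorted (value, group): (16,Y), (19,X), (21,Y), (22,X), (22,Y), (23,Y), (25,X), (28,Y), (30,X), (31,Y), (32,Y), (38,Y)
ranks: 16->1, 19->2, 21->3, 22->4.5, 22->4.5, 23->6, 25->7, 28->8, 30->9, 31->10, 32->11, 38->12
Step 2: Rank sum for X: R1 = 2 + 4.5 + 7 + 9 = 22.5.
Step 3: U_X = R1 - n1(n1+1)/2 = 22.5 - 4*5/2 = 22.5 - 10 = 12.5.
       U_Y = n1*n2 - U_X = 32 - 12.5 = 19.5.
Step 4: Ties are present, so use the tie-corrected normal approximation (with continuity correction) for the p-value.
Step 5: p-value = 0.609759; compare to alpha = 0.05. fail to reject H0.

U_X = 12.5, p = 0.609759, fail to reject H0 at alpha = 0.05.


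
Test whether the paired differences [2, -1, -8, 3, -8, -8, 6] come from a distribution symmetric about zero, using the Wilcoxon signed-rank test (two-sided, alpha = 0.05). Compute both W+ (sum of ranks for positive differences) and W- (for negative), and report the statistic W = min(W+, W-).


Step 1: Drop any zero differences (none here) and take |d_i|.
|d| = [2, 1, 8, 3, 8, 8, 6]
Step 2: Midrank |d_i| (ties get averaged ranks).
ranks: |2|->2, |1|->1, |8|->6, |3|->3, |8|->6, |8|->6, |6|->4
Step 3: Attach original signs; sum ranks with positive sign and with negative sign.
W+ = 2 + 3 + 4 = 9
W- = 1 + 6 + 6 + 6 = 19
(Check: W+ + W- = 28 should equal n(n+1)/2 = 28.)
Step 4: Test statistic W = min(W+, W-) = 9.
Step 5: Ties in |d|, so use the tie-corrected normal approximation.
        E[W] = n(n+1)/4 = 7*8/4 = 14.
        Tie groups: |d|=8 (t=3); sum(t^3 - t) = 24.
        Var[W] = n(n+1)(2n+1)/24 - sum(t^3-t)/48 = 840/24 - 24/48 = 34.5.
        z = (W - E[W]) / sqrt(Var[W]) = (9 - 14) / 5.8737 = -0.8513.
        Two-sided p = 2*Phi(z) = 0.394627.
Step 6: alpha = 0.05. fail to reject H0.

W+ = 9, W- = 19, W = min = 9, p = 0.394627, fail to reject H0.


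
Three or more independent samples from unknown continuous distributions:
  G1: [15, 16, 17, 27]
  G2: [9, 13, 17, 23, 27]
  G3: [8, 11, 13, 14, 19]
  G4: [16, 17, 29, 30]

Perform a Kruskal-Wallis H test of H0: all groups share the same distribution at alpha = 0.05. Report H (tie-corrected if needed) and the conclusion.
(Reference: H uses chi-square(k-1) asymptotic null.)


Step 1: Combine all N = 18 observations and assign midranks.
sorted (value, group, rank): (8,G3,1), (9,G2,2), (11,G3,3), (13,G2,4.5), (13,G3,4.5), (14,G3,6), (15,G1,7), (16,G1,8.5), (16,G4,8.5), (17,G1,11), (17,G2,11), (17,G4,11), (19,G3,13), (23,G2,14), (27,G1,15.5), (27,G2,15.5), (29,G4,17), (30,G4,18)
Step 2: Sum ranks within each group.
R_1 = 42 (n_1 = 4)
R_2 = 47 (n_2 = 5)
R_3 = 27.5 (n_3 = 5)
R_4 = 54.5 (n_4 = 4)
Step 3: H = 12/(N(N+1)) * sum(R_i^2/n_i) - 3(N+1)
     = 12/(18*19) * (42^2/4 + 47^2/5 + 27.5^2/5 + 54.5^2/4) - 3*19
     = 0.035088 * 1776.61 - 57
     = 5.337281.
Step 4: Ties present; correction factor C = 1 - 42/(18^3 - 18) = 0.992776. Corrected H = 5.337281 / 0.992776 = 5.376117.
Step 5: Under H0, H ~ chi^2(3); p-value = 0.146239.
Step 6: alpha = 0.05. fail to reject H0.

H = 5.3761, df = 3, p = 0.146239, fail to reject H0.


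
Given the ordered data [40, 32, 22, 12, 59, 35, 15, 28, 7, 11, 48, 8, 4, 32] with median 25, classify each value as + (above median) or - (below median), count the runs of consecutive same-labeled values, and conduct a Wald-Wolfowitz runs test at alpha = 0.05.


Step 1: Compute median = 25; label A = above, B = below.
Labels in order: AABBAABABBABBA  (n_A = 7, n_B = 7)
Step 2: Count runs R = 9.
Step 3: Under H0 (random ordering), E[R] = 2*n_A*n_B/(n_A+n_B) + 1 = 2*7*7/14 + 1 = 8.0000.
        Var[R] = 2*n_A*n_B*(2*n_A*n_B - n_A - n_B) / ((n_A+n_B)^2 * (n_A+n_B-1)) = 8232/2548 = 3.2308.
        SD[R] = 1.7974.
Step 4: Continuity-corrected z = (R - 0.5 - E[R]) / SD[R] = (9 - 0.5 - 8.0000) / 1.7974 = 0.2782.
Step 5: Two-sided p-value via normal approximation = 2*(1 - Phi(|z|)) = 0.780879.
Step 6: alpha = 0.05. fail to reject H0.

R = 9, z = 0.2782, p = 0.780879, fail to reject H0.


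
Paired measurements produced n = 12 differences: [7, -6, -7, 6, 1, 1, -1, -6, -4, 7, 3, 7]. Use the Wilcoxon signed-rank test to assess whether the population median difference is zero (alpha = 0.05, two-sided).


Step 1: Drop any zero differences (none here) and take |d_i|.
|d| = [7, 6, 7, 6, 1, 1, 1, 6, 4, 7, 3, 7]
Step 2: Midrank |d_i| (ties get averaged ranks).
ranks: |7|->10.5, |6|->7, |7|->10.5, |6|->7, |1|->2, |1|->2, |1|->2, |6|->7, |4|->5, |7|->10.5, |3|->4, |7|->10.5
Step 3: Attach original signs; sum ranks with positive sign and with negative sign.
W+ = 10.5 + 7 + 2 + 2 + 10.5 + 4 + 10.5 = 46.5
W- = 7 + 10.5 + 2 + 7 + 5 = 31.5
(Check: W+ + W- = 78 should equal n(n+1)/2 = 78.)
Step 4: Test statistic W = min(W+, W-) = 31.5.
Step 5: Ties in |d|, so use the tie-corrected normal approximation.
        E[W] = n(n+1)/4 = 12*13/4 = 39.
        Tie groups: |d|=1 (t=3), |d|=6 (t=3), |d|=7 (t=4); sum(t^3 - t) = 108.
        Var[W] = n(n+1)(2n+1)/24 - sum(t^3-t)/48 = 3900/24 - 108/48 = 160.25.
        z = (W - E[W]) / sqrt(Var[W]) = (31.5 - 39) / 12.6590 = -0.5925.
        Two-sided p = 2*Phi(z) = 0.553540.
Step 6: alpha = 0.05. fail to reject H0.

W+ = 46.5, W- = 31.5, W = min = 31.5, p = 0.553540, fail to reject H0.


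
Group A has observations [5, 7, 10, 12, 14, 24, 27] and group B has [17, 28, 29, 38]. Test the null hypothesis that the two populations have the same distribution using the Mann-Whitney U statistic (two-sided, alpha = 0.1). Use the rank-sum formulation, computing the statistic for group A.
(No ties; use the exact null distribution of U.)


Step 1: Combine and sort all 11 observations; assign midranks.
sorted (value, group): (5,X), (7,X), (10,X), (12,X), (14,X), (17,Y), (24,X), (27,X), (28,Y), (29,Y), (38,Y)
ranks: 5->1, 7->2, 10->3, 12->4, 14->5, 17->6, 24->7, 27->8, 28->9, 29->10, 38->11
Step 2: Rank sum for X: R1 = 1 + 2 + 3 + 4 + 5 + 7 + 8 = 30.
Step 3: U_X = R1 - n1(n1+1)/2 = 30 - 7*8/2 = 30 - 28 = 2.
       U_Y = n1*n2 - U_X = 28 - 2 = 26.
Step 4: No ties, so the exact null distribution of U (based on enumerating the C(11,7) = 330 equally likely rank assignments) gives the two-sided p-value.
Step 5: p-value = 0.024242; compare to alpha = 0.1. reject H0.

U_X = 2, p = 0.024242, reject H0 at alpha = 0.1.


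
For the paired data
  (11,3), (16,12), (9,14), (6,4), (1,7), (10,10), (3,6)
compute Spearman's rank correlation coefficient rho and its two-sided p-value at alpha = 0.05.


Step 1: Rank x and y separately (midranks; no ties here).
rank(x): 11->6, 16->7, 9->4, 6->3, 1->1, 10->5, 3->2
rank(y): 3->1, 12->6, 14->7, 4->2, 7->4, 10->5, 6->3
Step 2: d_i = R_x(i) - R_y(i); compute d_i^2.
  (6-1)^2=25, (7-6)^2=1, (4-7)^2=9, (3-2)^2=1, (1-4)^2=9, (5-5)^2=0, (2-3)^2=1
sum(d^2) = 46.
Step 3: rho = 1 - 6*46 / (7*(7^2 - 1)) = 1 - 276/336 = 0.178571.
Step 4: Under H0, t = rho * sqrt((n-2)/(1-rho^2)) = 0.4058 ~ t(5).
Step 5: Two-sided p-value from the t-distribution with 5 df = 0.701658.
Step 6: alpha = 0.05. fail to reject H0.

rho = 0.1786, p = 0.701658, fail to reject H0 at alpha = 0.05.


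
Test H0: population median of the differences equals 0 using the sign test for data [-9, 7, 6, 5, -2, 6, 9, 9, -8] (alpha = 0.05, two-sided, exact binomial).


Step 1: Discard zero differences. Original n = 9; n_eff = number of nonzero differences = 9.
Nonzero differences (with sign): -9, +7, +6, +5, -2, +6, +9, +9, -8
Step 2: Count signs: positive = 6, negative = 3.
Step 3: Under H0: P(positive) = 0.5, so the number of positives S ~ Bin(9, 0.5).
Step 4: Two-sided exact p-value = sum of Bin(9,0.5) probabilities at or below the observed probability = 0.507812.
Step 5: alpha = 0.05. fail to reject H0.

n_eff = 9, pos = 6, neg = 3, p = 0.507812, fail to reject H0.


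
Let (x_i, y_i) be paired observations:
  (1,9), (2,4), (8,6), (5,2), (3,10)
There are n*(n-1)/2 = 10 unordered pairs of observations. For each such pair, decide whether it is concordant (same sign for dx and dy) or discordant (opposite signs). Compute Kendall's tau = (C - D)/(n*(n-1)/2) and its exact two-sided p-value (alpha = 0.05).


Step 1: Enumerate the 10 unordered pairs (i,j) with i<j and classify each by sign(x_j-x_i) * sign(y_j-y_i).
  (1,2):dx=+1,dy=-5->D; (1,3):dx=+7,dy=-3->D; (1,4):dx=+4,dy=-7->D; (1,5):dx=+2,dy=+1->C
  (2,3):dx=+6,dy=+2->C; (2,4):dx=+3,dy=-2->D; (2,5):dx=+1,dy=+6->C; (3,4):dx=-3,dy=-4->C
  (3,5):dx=-5,dy=+4->D; (4,5):dx=-2,dy=+8->D
Step 2: C = 4, D = 6, total pairs = 10.
Step 3: tau = (C - D)/(n(n-1)/2) = (4 - 6)/10 = -0.200000.
Step 4: Exact two-sided p-value (enumerate n! = 120 permutations of y under H0): p = 0.816667.
Step 5: alpha = 0.05. fail to reject H0.

tau_b = -0.2000 (C=4, D=6), p = 0.816667, fail to reject H0.


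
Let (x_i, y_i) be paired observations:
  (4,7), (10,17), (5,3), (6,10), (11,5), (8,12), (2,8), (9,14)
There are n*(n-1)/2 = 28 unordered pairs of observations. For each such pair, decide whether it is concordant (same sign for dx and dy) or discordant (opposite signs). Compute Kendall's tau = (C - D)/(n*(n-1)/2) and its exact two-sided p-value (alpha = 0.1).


Step 1: Enumerate the 28 unordered pairs (i,j) with i<j and classify each by sign(x_j-x_i) * sign(y_j-y_i).
  (1,2):dx=+6,dy=+10->C; (1,3):dx=+1,dy=-4->D; (1,4):dx=+2,dy=+3->C; (1,5):dx=+7,dy=-2->D
  (1,6):dx=+4,dy=+5->C; (1,7):dx=-2,dy=+1->D; (1,8):dx=+5,dy=+7->C; (2,3):dx=-5,dy=-14->C
  (2,4):dx=-4,dy=-7->C; (2,5):dx=+1,dy=-12->D; (2,6):dx=-2,dy=-5->C; (2,7):dx=-8,dy=-9->C
  (2,8):dx=-1,dy=-3->C; (3,4):dx=+1,dy=+7->C; (3,5):dx=+6,dy=+2->C; (3,6):dx=+3,dy=+9->C
  (3,7):dx=-3,dy=+5->D; (3,8):dx=+4,dy=+11->C; (4,5):dx=+5,dy=-5->D; (4,6):dx=+2,dy=+2->C
  (4,7):dx=-4,dy=-2->C; (4,8):dx=+3,dy=+4->C; (5,6):dx=-3,dy=+7->D; (5,7):dx=-9,dy=+3->D
  (5,8):dx=-2,dy=+9->D; (6,7):dx=-6,dy=-4->C; (6,8):dx=+1,dy=+2->C; (7,8):dx=+7,dy=+6->C
Step 2: C = 19, D = 9, total pairs = 28.
Step 3: tau = (C - D)/(n(n-1)/2) = (19 - 9)/28 = 0.357143.
Step 4: Exact two-sided p-value (enumerate n! = 40320 permutations of y under H0): p = 0.275099.
Step 5: alpha = 0.1. fail to reject H0.

tau_b = 0.3571 (C=19, D=9), p = 0.275099, fail to reject H0.


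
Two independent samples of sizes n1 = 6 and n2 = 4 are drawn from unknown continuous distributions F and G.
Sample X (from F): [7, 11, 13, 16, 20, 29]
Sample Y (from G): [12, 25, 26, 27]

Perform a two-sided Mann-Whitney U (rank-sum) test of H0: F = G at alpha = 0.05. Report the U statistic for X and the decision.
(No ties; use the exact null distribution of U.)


Step 1: Combine and sort all 10 observations; assign midranks.
sorted (value, group): (7,X), (11,X), (12,Y), (13,X), (16,X), (20,X), (25,Y), (26,Y), (27,Y), (29,X)
ranks: 7->1, 11->2, 12->3, 13->4, 16->5, 20->6, 25->7, 26->8, 27->9, 29->10
Step 2: Rank sum for X: R1 = 1 + 2 + 4 + 5 + 6 + 10 = 28.
Step 3: U_X = R1 - n1(n1+1)/2 = 28 - 6*7/2 = 28 - 21 = 7.
       U_Y = n1*n2 - U_X = 24 - 7 = 17.
Step 4: No ties, so the exact null distribution of U (based on enumerating the C(10,6) = 210 equally likely rank assignments) gives the two-sided p-value.
Step 5: p-value = 0.352381; compare to alpha = 0.05. fail to reject H0.

U_X = 7, p = 0.352381, fail to reject H0 at alpha = 0.05.


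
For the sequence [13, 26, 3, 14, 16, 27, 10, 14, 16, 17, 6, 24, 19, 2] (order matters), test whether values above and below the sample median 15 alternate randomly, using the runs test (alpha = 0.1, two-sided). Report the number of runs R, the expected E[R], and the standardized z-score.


Step 1: Compute median = 15; label A = above, B = below.
Labels in order: BABBAABBAABAAB  (n_A = 7, n_B = 7)
Step 2: Count runs R = 9.
Step 3: Under H0 (random ordering), E[R] = 2*n_A*n_B/(n_A+n_B) + 1 = 2*7*7/14 + 1 = 8.0000.
        Var[R] = 2*n_A*n_B*(2*n_A*n_B - n_A - n_B) / ((n_A+n_B)^2 * (n_A+n_B-1)) = 8232/2548 = 3.2308.
        SD[R] = 1.7974.
Step 4: Continuity-corrected z = (R - 0.5 - E[R]) / SD[R] = (9 - 0.5 - 8.0000) / 1.7974 = 0.2782.
Step 5: Two-sided p-value via normal approximation = 2*(1 - Phi(|z|)) = 0.780879.
Step 6: alpha = 0.1. fail to reject H0.

R = 9, z = 0.2782, p = 0.780879, fail to reject H0.


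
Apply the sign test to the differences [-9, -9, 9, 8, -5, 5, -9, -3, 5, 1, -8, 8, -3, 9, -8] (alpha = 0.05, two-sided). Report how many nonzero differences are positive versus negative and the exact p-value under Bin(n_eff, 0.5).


Step 1: Discard zero differences. Original n = 15; n_eff = number of nonzero differences = 15.
Nonzero differences (with sign): -9, -9, +9, +8, -5, +5, -9, -3, +5, +1, -8, +8, -3, +9, -8
Step 2: Count signs: positive = 7, negative = 8.
Step 3: Under H0: P(positive) = 0.5, so the number of positives S ~ Bin(15, 0.5).
Step 4: Two-sided exact p-value = sum of Bin(15,0.5) probabilities at or below the observed probability = 1.000000.
Step 5: alpha = 0.05. fail to reject H0.

n_eff = 15, pos = 7, neg = 8, p = 1.000000, fail to reject H0.


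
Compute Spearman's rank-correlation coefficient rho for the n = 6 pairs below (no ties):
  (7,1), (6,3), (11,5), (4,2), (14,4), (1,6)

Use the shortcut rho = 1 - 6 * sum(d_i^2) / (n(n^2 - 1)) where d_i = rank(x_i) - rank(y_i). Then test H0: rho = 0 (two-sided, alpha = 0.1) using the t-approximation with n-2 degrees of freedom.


Step 1: Rank x and y separately (midranks; no ties here).
rank(x): 7->4, 6->3, 11->5, 4->2, 14->6, 1->1
rank(y): 1->1, 3->3, 5->5, 2->2, 4->4, 6->6
Step 2: d_i = R_x(i) - R_y(i); compute d_i^2.
  (4-1)^2=9, (3-3)^2=0, (5-5)^2=0, (2-2)^2=0, (6-4)^2=4, (1-6)^2=25
sum(d^2) = 38.
Step 3: rho = 1 - 6*38 / (6*(6^2 - 1)) = 1 - 228/210 = -0.085714.
Step 4: Under H0, t = rho * sqrt((n-2)/(1-rho^2)) = -0.1721 ~ t(4).
Step 5: Two-sided p-value from the t-distribution with 4 df = 0.871743.
Step 6: alpha = 0.1. fail to reject H0.

rho = -0.0857, p = 0.871743, fail to reject H0 at alpha = 0.1.


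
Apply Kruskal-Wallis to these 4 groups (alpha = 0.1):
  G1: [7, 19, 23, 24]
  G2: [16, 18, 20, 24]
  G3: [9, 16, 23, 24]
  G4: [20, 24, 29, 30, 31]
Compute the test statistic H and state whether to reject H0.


Step 1: Combine all N = 17 observations and assign midranks.
sorted (value, group, rank): (7,G1,1), (9,G3,2), (16,G2,3.5), (16,G3,3.5), (18,G2,5), (19,G1,6), (20,G2,7.5), (20,G4,7.5), (23,G1,9.5), (23,G3,9.5), (24,G1,12.5), (24,G2,12.5), (24,G3,12.5), (24,G4,12.5), (29,G4,15), (30,G4,16), (31,G4,17)
Step 2: Sum ranks within each group.
R_1 = 29 (n_1 = 4)
R_2 = 28.5 (n_2 = 4)
R_3 = 27.5 (n_3 = 4)
R_4 = 68 (n_4 = 5)
Step 3: H = 12/(N(N+1)) * sum(R_i^2/n_i) - 3(N+1)
     = 12/(17*18) * (29^2/4 + 28.5^2/4 + 27.5^2/4 + 68^2/5) - 3*18
     = 0.039216 * 1527.17 - 54
     = 5.889216.
Step 4: Ties present; correction factor C = 1 - 78/(17^3 - 17) = 0.984069. Corrected H = 5.889216 / 0.984069 = 5.984558.
Step 5: Under H0, H ~ chi^2(3); p-value = 0.112364.
Step 6: alpha = 0.1. fail to reject H0.

H = 5.9846, df = 3, p = 0.112364, fail to reject H0.


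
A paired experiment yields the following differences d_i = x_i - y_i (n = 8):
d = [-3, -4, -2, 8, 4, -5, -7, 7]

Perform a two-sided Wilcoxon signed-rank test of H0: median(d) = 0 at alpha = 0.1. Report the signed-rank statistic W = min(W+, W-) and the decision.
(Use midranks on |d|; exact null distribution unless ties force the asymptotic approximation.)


Step 1: Drop any zero differences (none here) and take |d_i|.
|d| = [3, 4, 2, 8, 4, 5, 7, 7]
Step 2: Midrank |d_i| (ties get averaged ranks).
ranks: |3|->2, |4|->3.5, |2|->1, |8|->8, |4|->3.5, |5|->5, |7|->6.5, |7|->6.5
Step 3: Attach original signs; sum ranks with positive sign and with negative sign.
W+ = 8 + 3.5 + 6.5 = 18
W- = 2 + 3.5 + 1 + 5 + 6.5 = 18
(Check: W+ + W- = 36 should equal n(n+1)/2 = 36.)
Step 4: Test statistic W = min(W+, W-) = 18.
Step 5: Ties in |d|, so use the tie-corrected normal approximation.
        E[W] = n(n+1)/4 = 8*9/4 = 18.
        Tie groups: |d|=4 (t=2), |d|=7 (t=2); sum(t^3 - t) = 12.
        Var[W] = n(n+1)(2n+1)/24 - sum(t^3-t)/48 = 1224/24 - 12/48 = 50.75.
        z = (W - E[W]) / sqrt(Var[W]) = (18 - 18) / 7.1239 = 0.0000.
        Two-sided p = 2*Phi(z) = 1.000000.
Step 6: alpha = 0.1. fail to reject H0.

W+ = 18, W- = 18, W = min = 18, p = 1.000000, fail to reject H0.


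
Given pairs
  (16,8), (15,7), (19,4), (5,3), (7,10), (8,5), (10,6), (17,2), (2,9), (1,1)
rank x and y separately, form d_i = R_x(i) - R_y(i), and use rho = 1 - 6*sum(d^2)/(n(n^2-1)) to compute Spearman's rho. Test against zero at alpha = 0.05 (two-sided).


Step 1: Rank x and y separately (midranks; no ties here).
rank(x): 16->8, 15->7, 19->10, 5->3, 7->4, 8->5, 10->6, 17->9, 2->2, 1->1
rank(y): 8->8, 7->7, 4->4, 3->3, 10->10, 5->5, 6->6, 2->2, 9->9, 1->1
Step 2: d_i = R_x(i) - R_y(i); compute d_i^2.
  (8-8)^2=0, (7-7)^2=0, (10-4)^2=36, (3-3)^2=0, (4-10)^2=36, (5-5)^2=0, (6-6)^2=0, (9-2)^2=49, (2-9)^2=49, (1-1)^2=0
sum(d^2) = 170.
Step 3: rho = 1 - 6*170 / (10*(10^2 - 1)) = 1 - 1020/990 = -0.030303.
Step 4: Under H0, t = rho * sqrt((n-2)/(1-rho^2)) = -0.0857 ~ t(8).
Step 5: Two-sided p-value from the t-distribution with 8 df = 0.933773.
Step 6: alpha = 0.05. fail to reject H0.

rho = -0.0303, p = 0.933773, fail to reject H0 at alpha = 0.05.


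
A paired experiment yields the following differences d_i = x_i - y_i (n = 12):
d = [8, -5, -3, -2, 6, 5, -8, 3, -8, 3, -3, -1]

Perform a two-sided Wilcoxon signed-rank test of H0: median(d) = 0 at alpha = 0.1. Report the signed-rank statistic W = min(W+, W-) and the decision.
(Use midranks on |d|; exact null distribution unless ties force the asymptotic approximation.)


Step 1: Drop any zero differences (none here) and take |d_i|.
|d| = [8, 5, 3, 2, 6, 5, 8, 3, 8, 3, 3, 1]
Step 2: Midrank |d_i| (ties get averaged ranks).
ranks: |8|->11, |5|->7.5, |3|->4.5, |2|->2, |6|->9, |5|->7.5, |8|->11, |3|->4.5, |8|->11, |3|->4.5, |3|->4.5, |1|->1
Step 3: Attach original signs; sum ranks with positive sign and with negative sign.
W+ = 11 + 9 + 7.5 + 4.5 + 4.5 = 36.5
W- = 7.5 + 4.5 + 2 + 11 + 11 + 4.5 + 1 = 41.5
(Check: W+ + W- = 78 should equal n(n+1)/2 = 78.)
Step 4: Test statistic W = min(W+, W-) = 36.5.
Step 5: Ties in |d|, so use the tie-corrected normal approximation.
        E[W] = n(n+1)/4 = 12*13/4 = 39.
        Tie groups: |d|=3 (t=4), |d|=5 (t=2), |d|=8 (t=3); sum(t^3 - t) = 90.
        Var[W] = n(n+1)(2n+1)/24 - sum(t^3-t)/48 = 3900/24 - 90/48 = 160.625.
        z = (W - E[W]) / sqrt(Var[W]) = (36.5 - 39) / 12.6738 = -0.1973.
        Two-sided p = 2*Phi(z) = 0.843626.
Step 6: alpha = 0.1. fail to reject H0.

W+ = 36.5, W- = 41.5, W = min = 36.5, p = 0.843626, fail to reject H0.


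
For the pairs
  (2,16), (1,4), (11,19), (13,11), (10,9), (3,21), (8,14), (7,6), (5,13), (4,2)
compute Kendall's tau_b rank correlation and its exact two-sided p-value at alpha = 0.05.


Step 1: Enumerate the 45 unordered pairs (i,j) with i<j and classify each by sign(x_j-x_i) * sign(y_j-y_i).
  (1,2):dx=-1,dy=-12->C; (1,3):dx=+9,dy=+3->C; (1,4):dx=+11,dy=-5->D; (1,5):dx=+8,dy=-7->D
  (1,6):dx=+1,dy=+5->C; (1,7):dx=+6,dy=-2->D; (1,8):dx=+5,dy=-10->D; (1,9):dx=+3,dy=-3->D
  (1,10):dx=+2,dy=-14->D; (2,3):dx=+10,dy=+15->C; (2,4):dx=+12,dy=+7->C; (2,5):dx=+9,dy=+5->C
  (2,6):dx=+2,dy=+17->C; (2,7):dx=+7,dy=+10->C; (2,8):dx=+6,dy=+2->C; (2,9):dx=+4,dy=+9->C
  (2,10):dx=+3,dy=-2->D; (3,4):dx=+2,dy=-8->D; (3,5):dx=-1,dy=-10->C; (3,6):dx=-8,dy=+2->D
  (3,7):dx=-3,dy=-5->C; (3,8):dx=-4,dy=-13->C; (3,9):dx=-6,dy=-6->C; (3,10):dx=-7,dy=-17->C
  (4,5):dx=-3,dy=-2->C; (4,6):dx=-10,dy=+10->D; (4,7):dx=-5,dy=+3->D; (4,8):dx=-6,dy=-5->C
  (4,9):dx=-8,dy=+2->D; (4,10):dx=-9,dy=-9->C; (5,6):dx=-7,dy=+12->D; (5,7):dx=-2,dy=+5->D
  (5,8):dx=-3,dy=-3->C; (5,9):dx=-5,dy=+4->D; (5,10):dx=-6,dy=-7->C; (6,7):dx=+5,dy=-7->D
  (6,8):dx=+4,dy=-15->D; (6,9):dx=+2,dy=-8->D; (6,10):dx=+1,dy=-19->D; (7,8):dx=-1,dy=-8->C
  (7,9):dx=-3,dy=-1->C; (7,10):dx=-4,dy=-12->C; (8,9):dx=-2,dy=+7->D; (8,10):dx=-3,dy=-4->C
  (9,10):dx=-1,dy=-11->C
Step 2: C = 25, D = 20, total pairs = 45.
Step 3: tau = (C - D)/(n(n-1)/2) = (25 - 20)/45 = 0.111111.
Step 4: Exact two-sided p-value (enumerate n! = 3628800 permutations of y under H0): p = 0.727490.
Step 5: alpha = 0.05. fail to reject H0.

tau_b = 0.1111 (C=25, D=20), p = 0.727490, fail to reject H0.


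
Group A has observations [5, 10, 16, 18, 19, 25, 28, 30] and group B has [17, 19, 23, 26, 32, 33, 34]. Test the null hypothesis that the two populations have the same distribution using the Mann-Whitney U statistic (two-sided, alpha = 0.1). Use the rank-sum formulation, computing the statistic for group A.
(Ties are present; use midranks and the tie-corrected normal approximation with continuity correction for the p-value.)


Step 1: Combine and sort all 15 observations; assign midranks.
sorted (value, group): (5,X), (10,X), (16,X), (17,Y), (18,X), (19,X), (19,Y), (23,Y), (25,X), (26,Y), (28,X), (30,X), (32,Y), (33,Y), (34,Y)
ranks: 5->1, 10->2, 16->3, 17->4, 18->5, 19->6.5, 19->6.5, 23->8, 25->9, 26->10, 28->11, 30->12, 32->13, 33->14, 34->15
Step 2: Rank sum for X: R1 = 1 + 2 + 3 + 5 + 6.5 + 9 + 11 + 12 = 49.5.
Step 3: U_X = R1 - n1(n1+1)/2 = 49.5 - 8*9/2 = 49.5 - 36 = 13.5.
       U_Y = n1*n2 - U_X = 56 - 13.5 = 42.5.
Step 4: Ties are present, so use the tie-corrected normal approximation (with continuity correction) for the p-value.
Step 5: p-value = 0.104882; compare to alpha = 0.1. fail to reject H0.

U_X = 13.5, p = 0.104882, fail to reject H0 at alpha = 0.1.


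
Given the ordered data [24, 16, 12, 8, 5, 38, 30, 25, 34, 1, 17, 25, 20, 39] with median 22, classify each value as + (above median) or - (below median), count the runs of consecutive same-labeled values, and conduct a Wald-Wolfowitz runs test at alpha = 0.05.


Step 1: Compute median = 22; label A = above, B = below.
Labels in order: ABBBBAAAABBABA  (n_A = 7, n_B = 7)
Step 2: Count runs R = 7.
Step 3: Under H0 (random ordering), E[R] = 2*n_A*n_B/(n_A+n_B) + 1 = 2*7*7/14 + 1 = 8.0000.
        Var[R] = 2*n_A*n_B*(2*n_A*n_B - n_A - n_B) / ((n_A+n_B)^2 * (n_A+n_B-1)) = 8232/2548 = 3.2308.
        SD[R] = 1.7974.
Step 4: Continuity-corrected z = (R + 0.5 - E[R]) / SD[R] = (7 + 0.5 - 8.0000) / 1.7974 = -0.2782.
Step 5: Two-sided p-value via normal approximation = 2*(1 - Phi(|z|)) = 0.780879.
Step 6: alpha = 0.05. fail to reject H0.

R = 7, z = -0.2782, p = 0.780879, fail to reject H0.


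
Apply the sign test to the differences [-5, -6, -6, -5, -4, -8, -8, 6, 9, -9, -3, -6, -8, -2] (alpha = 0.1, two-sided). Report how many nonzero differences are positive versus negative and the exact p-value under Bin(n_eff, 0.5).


Step 1: Discard zero differences. Original n = 14; n_eff = number of nonzero differences = 14.
Nonzero differences (with sign): -5, -6, -6, -5, -4, -8, -8, +6, +9, -9, -3, -6, -8, -2
Step 2: Count signs: positive = 2, negative = 12.
Step 3: Under H0: P(positive) = 0.5, so the number of positives S ~ Bin(14, 0.5).
Step 4: Two-sided exact p-value = sum of Bin(14,0.5) probabilities at or below the observed probability = 0.012939.
Step 5: alpha = 0.1. reject H0.

n_eff = 14, pos = 2, neg = 12, p = 0.012939, reject H0.


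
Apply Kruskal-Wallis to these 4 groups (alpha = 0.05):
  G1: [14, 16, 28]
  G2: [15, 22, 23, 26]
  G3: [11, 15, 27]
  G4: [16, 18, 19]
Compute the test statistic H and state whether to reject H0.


Step 1: Combine all N = 13 observations and assign midranks.
sorted (value, group, rank): (11,G3,1), (14,G1,2), (15,G2,3.5), (15,G3,3.5), (16,G1,5.5), (16,G4,5.5), (18,G4,7), (19,G4,8), (22,G2,9), (23,G2,10), (26,G2,11), (27,G3,12), (28,G1,13)
Step 2: Sum ranks within each group.
R_1 = 20.5 (n_1 = 3)
R_2 = 33.5 (n_2 = 4)
R_3 = 16.5 (n_3 = 3)
R_4 = 20.5 (n_4 = 3)
Step 3: H = 12/(N(N+1)) * sum(R_i^2/n_i) - 3(N+1)
     = 12/(13*14) * (20.5^2/3 + 33.5^2/4 + 16.5^2/3 + 20.5^2/3) - 3*14
     = 0.065934 * 651.479 - 42
     = 0.954670.
Step 4: Ties present; correction factor C = 1 - 12/(13^3 - 13) = 0.994505. Corrected H = 0.954670 / 0.994505 = 0.959945.
Step 5: Under H0, H ~ chi^2(3); p-value = 0.810943.
Step 6: alpha = 0.05. fail to reject H0.

H = 0.9599, df = 3, p = 0.810943, fail to reject H0.


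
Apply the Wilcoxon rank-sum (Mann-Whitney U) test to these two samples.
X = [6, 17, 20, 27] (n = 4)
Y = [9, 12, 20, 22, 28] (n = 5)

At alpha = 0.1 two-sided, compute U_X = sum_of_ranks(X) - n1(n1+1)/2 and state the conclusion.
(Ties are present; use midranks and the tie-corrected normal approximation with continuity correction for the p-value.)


Step 1: Combine and sort all 9 observations; assign midranks.
sorted (value, group): (6,X), (9,Y), (12,Y), (17,X), (20,X), (20,Y), (22,Y), (27,X), (28,Y)
ranks: 6->1, 9->2, 12->3, 17->4, 20->5.5, 20->5.5, 22->7, 27->8, 28->9
Step 2: Rank sum for X: R1 = 1 + 4 + 5.5 + 8 = 18.5.
Step 3: U_X = R1 - n1(n1+1)/2 = 18.5 - 4*5/2 = 18.5 - 10 = 8.5.
       U_Y = n1*n2 - U_X = 20 - 8.5 = 11.5.
Step 4: Ties are present, so use the tie-corrected normal approximation (with continuity correction) for the p-value.
Step 5: p-value = 0.805701; compare to alpha = 0.1. fail to reject H0.

U_X = 8.5, p = 0.805701, fail to reject H0 at alpha = 0.1.


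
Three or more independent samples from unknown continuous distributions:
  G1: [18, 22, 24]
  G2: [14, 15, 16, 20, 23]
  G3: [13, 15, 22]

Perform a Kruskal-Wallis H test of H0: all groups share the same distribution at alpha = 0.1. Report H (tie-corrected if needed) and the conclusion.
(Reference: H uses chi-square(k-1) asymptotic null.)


Step 1: Combine all N = 11 observations and assign midranks.
sorted (value, group, rank): (13,G3,1), (14,G2,2), (15,G2,3.5), (15,G3,3.5), (16,G2,5), (18,G1,6), (20,G2,7), (22,G1,8.5), (22,G3,8.5), (23,G2,10), (24,G1,11)
Step 2: Sum ranks within each group.
R_1 = 25.5 (n_1 = 3)
R_2 = 27.5 (n_2 = 5)
R_3 = 13 (n_3 = 3)
Step 3: H = 12/(N(N+1)) * sum(R_i^2/n_i) - 3(N+1)
     = 12/(11*12) * (25.5^2/3 + 27.5^2/5 + 13^2/3) - 3*12
     = 0.090909 * 424.333 - 36
     = 2.575758.
Step 4: Ties present; correction factor C = 1 - 12/(11^3 - 11) = 0.990909. Corrected H = 2.575758 / 0.990909 = 2.599388.
Step 5: Under H0, H ~ chi^2(2); p-value = 0.272615.
Step 6: alpha = 0.1. fail to reject H0.

H = 2.5994, df = 2, p = 0.272615, fail to reject H0.


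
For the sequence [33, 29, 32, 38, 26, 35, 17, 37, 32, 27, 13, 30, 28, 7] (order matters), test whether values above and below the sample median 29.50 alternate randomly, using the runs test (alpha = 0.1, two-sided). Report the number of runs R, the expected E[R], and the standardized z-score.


Step 1: Compute median = 29.50; label A = above, B = below.
Labels in order: ABAABABAABBABB  (n_A = 7, n_B = 7)
Step 2: Count runs R = 10.
Step 3: Under H0 (random ordering), E[R] = 2*n_A*n_B/(n_A+n_B) + 1 = 2*7*7/14 + 1 = 8.0000.
        Var[R] = 2*n_A*n_B*(2*n_A*n_B - n_A - n_B) / ((n_A+n_B)^2 * (n_A+n_B-1)) = 8232/2548 = 3.2308.
        SD[R] = 1.7974.
Step 4: Continuity-corrected z = (R - 0.5 - E[R]) / SD[R] = (10 - 0.5 - 8.0000) / 1.7974 = 0.8345.
Step 5: Two-sided p-value via normal approximation = 2*(1 - Phi(|z|)) = 0.403986.
Step 6: alpha = 0.1. fail to reject H0.

R = 10, z = 0.8345, p = 0.403986, fail to reject H0.


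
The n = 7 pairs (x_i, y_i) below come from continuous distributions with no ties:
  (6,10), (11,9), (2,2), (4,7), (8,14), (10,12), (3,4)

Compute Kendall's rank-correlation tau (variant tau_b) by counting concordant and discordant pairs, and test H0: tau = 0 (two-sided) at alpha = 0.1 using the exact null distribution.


Step 1: Enumerate the 21 unordered pairs (i,j) with i<j and classify each by sign(x_j-x_i) * sign(y_j-y_i).
  (1,2):dx=+5,dy=-1->D; (1,3):dx=-4,dy=-8->C; (1,4):dx=-2,dy=-3->C; (1,5):dx=+2,dy=+4->C
  (1,6):dx=+4,dy=+2->C; (1,7):dx=-3,dy=-6->C; (2,3):dx=-9,dy=-7->C; (2,4):dx=-7,dy=-2->C
  (2,5):dx=-3,dy=+5->D; (2,6):dx=-1,dy=+3->D; (2,7):dx=-8,dy=-5->C; (3,4):dx=+2,dy=+5->C
  (3,5):dx=+6,dy=+12->C; (3,6):dx=+8,dy=+10->C; (3,7):dx=+1,dy=+2->C; (4,5):dx=+4,dy=+7->C
  (4,6):dx=+6,dy=+5->C; (4,7):dx=-1,dy=-3->C; (5,6):dx=+2,dy=-2->D; (5,7):dx=-5,dy=-10->C
  (6,7):dx=-7,dy=-8->C
Step 2: C = 17, D = 4, total pairs = 21.
Step 3: tau = (C - D)/(n(n-1)/2) = (17 - 4)/21 = 0.619048.
Step 4: Exact two-sided p-value (enumerate n! = 5040 permutations of y under H0): p = 0.069048.
Step 5: alpha = 0.1. reject H0.

tau_b = 0.6190 (C=17, D=4), p = 0.069048, reject H0.
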